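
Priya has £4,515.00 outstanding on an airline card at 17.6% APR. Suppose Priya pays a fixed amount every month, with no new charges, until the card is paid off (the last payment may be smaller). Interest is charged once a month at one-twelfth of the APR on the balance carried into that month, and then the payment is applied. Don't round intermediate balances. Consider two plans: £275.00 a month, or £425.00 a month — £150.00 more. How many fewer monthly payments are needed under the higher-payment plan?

7 fewer payments

Monthly rate r = 17.6%/12 = 1.46667% = 0.0146667.
At £275.00/mo: n = ⌈−ln(1 − rB₀/P)/ln(1+r)⌉ = 19 payments (last £253.37); total interest = total paid − £4,515.00 = £688.37.
At £425.00/mo: 12 payments (last £269.79); total interest £429.79.
Payments saved = 19 − 12 = 7.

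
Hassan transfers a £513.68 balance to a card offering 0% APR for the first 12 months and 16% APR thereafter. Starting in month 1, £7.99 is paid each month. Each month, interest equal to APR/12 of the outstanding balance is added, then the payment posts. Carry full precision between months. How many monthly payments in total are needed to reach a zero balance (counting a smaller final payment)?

103 payments

Promo months 1–12 at r₀ = 0%/12 = 0; months 13+ at r₁ = 16%/12 = 0.0133333.
After month 12 (no interest yet): B = £513.68 − 12·£7.99 = £417.80.
Then at r₁ with £7.99/mo: n₂ = −ln(1 − r₁·B/P)/ln(1+r₁) ≈ 90.20 → 91 more payments.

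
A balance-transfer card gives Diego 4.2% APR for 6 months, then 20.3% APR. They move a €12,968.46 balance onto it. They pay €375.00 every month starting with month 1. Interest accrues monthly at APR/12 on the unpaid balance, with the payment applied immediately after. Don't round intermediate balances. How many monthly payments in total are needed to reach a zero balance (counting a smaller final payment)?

Promo months 1–6 at r₀ = 4.2%/12 = 0.0035; months 7+ at r₁ = 20.3%/12 = 0.0169167.
After month 6: iterate B ← B·(1+r₀) − €375.00 for 6 months → €10,973.41.
Then at r₁ with €375.00/mo: n₂ = −ln(1 − r₁·B/P)/ln(1+r₁) ≈ 40.73 → 41 more payments.

47 months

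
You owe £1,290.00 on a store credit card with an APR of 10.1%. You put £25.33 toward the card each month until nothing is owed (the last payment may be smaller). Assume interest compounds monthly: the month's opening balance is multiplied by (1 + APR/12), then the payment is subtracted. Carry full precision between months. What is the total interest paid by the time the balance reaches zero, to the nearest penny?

£401.64

Monthly rate r = 10.1%/12 = 0.841667% = 0.00841667.
Payoff takes n = ⌈−ln(1 − rB₀/P)/ln(1+r)⌉ = ⌈66.783⌉ = 67 payments; the last is £19.86.
Total paid = 66·£25.33 + £19.86 = £1,691.64.
Total interest = total paid − principal = £1,691.64 − £1,290.00 = £401.64.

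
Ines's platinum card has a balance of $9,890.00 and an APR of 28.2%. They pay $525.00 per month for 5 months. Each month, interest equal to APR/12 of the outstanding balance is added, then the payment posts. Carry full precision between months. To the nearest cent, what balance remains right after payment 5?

Monthly rate r = 28.2%/12 = 2.35% = 0.0235.
Each month: B ← B·(1+r) − $525.00.
Month 1: interest $232.41; balance after payment $9,597.42.
Month 2: interest $225.54; balance after payment $9,297.95.
Month 3: interest $218.50; balance after payment $8,991.46.
Month 4: interest $211.30; balance after payment $8,677.76.
Month 5: interest $203.93; balance after payment $8,356.68.

$8,356.68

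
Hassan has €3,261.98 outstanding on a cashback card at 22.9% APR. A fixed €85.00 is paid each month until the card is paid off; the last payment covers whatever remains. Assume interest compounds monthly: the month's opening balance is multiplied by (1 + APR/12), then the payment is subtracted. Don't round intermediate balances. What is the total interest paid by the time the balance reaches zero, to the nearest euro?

€2,665

Monthly rate r = 22.9%/12 = 1.90833% = 0.0190833.
Payoff takes n = ⌈−ln(1 − rB₀/P)/ln(1+r)⌉ = ⌈69.726⌉ = 70 payments; the last is €61.84.
Total paid = 69·€85.00 + €61.84 = €5,926.84.
Total interest = total paid − principal = €5,926.84 − €3,261.98 = €2,664.86.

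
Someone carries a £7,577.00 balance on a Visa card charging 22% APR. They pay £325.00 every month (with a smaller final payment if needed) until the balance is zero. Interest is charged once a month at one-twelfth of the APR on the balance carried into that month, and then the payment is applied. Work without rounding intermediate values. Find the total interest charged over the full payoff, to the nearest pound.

Monthly rate r = 22%/12 = 1.83333% = 0.0183333.
Payoff takes n = ⌈−ln(1 − rB₀/P)/ln(1+r)⌉ = ⌈30.693⌉ = 31 payments; the last is £225.76.
Total paid = 30·£325.00 + £225.76 = £9,975.76.
Total interest = total paid − principal = £9,975.76 − £7,577.00 = £2,398.76.

£2,399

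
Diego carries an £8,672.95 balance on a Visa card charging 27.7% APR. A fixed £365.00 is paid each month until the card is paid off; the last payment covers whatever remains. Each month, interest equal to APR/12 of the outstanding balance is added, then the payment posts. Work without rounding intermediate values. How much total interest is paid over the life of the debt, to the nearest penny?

£4,045.58

Monthly rate r = 27.7%/12 = 2.30833% = 0.0230833.
Payoff takes n = ⌈−ln(1 − rB₀/P)/ln(1+r)⌉ = ⌈34.844⌉ = 35 payments; the last is £308.53.
Total paid = 34·£365.00 + £308.53 = £12,718.53.
Total interest = total paid − principal = £12,718.53 − £8,672.95 = £4,045.58.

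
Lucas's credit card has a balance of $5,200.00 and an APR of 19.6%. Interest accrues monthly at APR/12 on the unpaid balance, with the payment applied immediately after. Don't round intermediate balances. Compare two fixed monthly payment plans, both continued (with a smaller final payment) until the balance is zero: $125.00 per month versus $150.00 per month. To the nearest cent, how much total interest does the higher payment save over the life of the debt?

$1,045.32

Monthly rate r = 19.6%/12 = 1.63333% = 0.0163333.
At $125.00/mo: n = ⌈−ln(1 − rB₀/P)/ln(1+r)⌉ = 71 payments (last $28.51); total interest = total paid − $5,200.00 = $3,578.51.
At $150.00/mo: 52 payments (last $83.19); total interest $2,533.19.
Interest saved = $3,578.51 − $2,533.19 = $1,045.32.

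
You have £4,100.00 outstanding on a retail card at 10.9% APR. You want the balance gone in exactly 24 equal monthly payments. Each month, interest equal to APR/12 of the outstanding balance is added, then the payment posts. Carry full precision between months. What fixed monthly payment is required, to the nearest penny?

Monthly rate r = 10.9%/12 = 0.908333% = 0.00908333.
Level-payment amortization: P = B₀·r / (1 − (1+r)^(−n)) = 4100.00·0.00908333 / (1 − 1.00908^(−24)).
Denominator 1 − (1+r)^(−24) = 0.195082806.
P = 37.2417 / 0.195082806 ≈ 190.90.

£190.90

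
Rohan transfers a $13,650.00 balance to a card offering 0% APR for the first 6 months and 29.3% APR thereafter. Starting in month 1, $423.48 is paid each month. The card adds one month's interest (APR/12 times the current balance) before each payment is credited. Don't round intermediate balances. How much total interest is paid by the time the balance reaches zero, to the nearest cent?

Promo months 1–6 at r₀ = 0%/12 = 0; months 7+ at r₁ = 29.3%/12 = 0.0244167.
After month 6 (no interest yet): B = $13,650.00 − 6·$423.48 = $11,109.12.
Then at r₁ with $423.48/mo: n₂ = −ln(1 − r₁·B/P)/ln(1+r₁) ≈ 42.41 → 43 more payments.
Total paid = 48·$423.48 + $175.35 = $20,502.39; interest = $20,502.39 − $13,650.00 = $6,852.39.

$6,852.39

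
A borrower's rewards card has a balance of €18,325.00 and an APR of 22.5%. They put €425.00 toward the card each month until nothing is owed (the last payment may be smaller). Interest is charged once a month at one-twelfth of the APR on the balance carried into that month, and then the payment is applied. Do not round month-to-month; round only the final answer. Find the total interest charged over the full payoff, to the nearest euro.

Monthly rate r = 22.5%/12 = 1.875% = 0.01875.
Payoff takes n = ⌈−ln(1 − rB₀/P)/ln(1+r)⌉ = ⌈88.964⌉ = 89 payments; the last is €410.01.
Total paid = 88·€425.00 + €410.01 = €37,810.01.
Total interest = total paid − principal = €37,810.01 − €18,325.00 = €19,485.01.

€19,485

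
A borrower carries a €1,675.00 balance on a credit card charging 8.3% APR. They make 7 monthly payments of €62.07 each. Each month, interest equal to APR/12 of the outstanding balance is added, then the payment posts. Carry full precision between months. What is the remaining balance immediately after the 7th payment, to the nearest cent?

Monthly rate r = 8.3%/12 = 0.691667% = 0.00691667.
Each month: B ← B·(1+r) − €62.07.
Month 1: interest €11.59; balance after payment €1,624.52.
Month 2: interest €11.24; balance after payment €1,573.68.
Month 3: interest €10.88; balance after payment €1,522.50.
Month 4: interest €10.53; balance after payment €1,470.96.
Month 5: interest €10.17; balance after payment €1,419.06.
Month 6: interest €9.82; balance after payment €1,366.81.
Month 7: interest €9.45; balance after payment €1,314.19.

€1,314.19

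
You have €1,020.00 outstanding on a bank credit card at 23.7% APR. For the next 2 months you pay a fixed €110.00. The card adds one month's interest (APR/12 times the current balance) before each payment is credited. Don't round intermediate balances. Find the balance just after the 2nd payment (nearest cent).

Monthly rate r = 23.7%/12 = 1.975% = 0.01975.
Each month: B ← B·(1+r) − €110.00.
Month 1: interest €20.14; balance after payment €930.14.
Month 2: interest €18.37; balance after payment €838.52.

€838.52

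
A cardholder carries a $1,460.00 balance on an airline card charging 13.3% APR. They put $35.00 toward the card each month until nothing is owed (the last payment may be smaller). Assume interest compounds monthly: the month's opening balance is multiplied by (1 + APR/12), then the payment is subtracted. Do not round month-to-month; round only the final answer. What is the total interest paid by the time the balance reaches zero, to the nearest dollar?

$510

Monthly rate r = 13.3%/12 = 1.10833% = 0.0110833.
Payoff takes n = ⌈−ln(1 − rB₀/P)/ln(1+r)⌉ = ⌈56.296⌉ = 57 payments; the last is $10.41.
Total paid = 56·$35.00 + $10.41 = $1,970.41.
Total interest = total paid − principal = $1,970.41 − $1,460.00 = $510.41.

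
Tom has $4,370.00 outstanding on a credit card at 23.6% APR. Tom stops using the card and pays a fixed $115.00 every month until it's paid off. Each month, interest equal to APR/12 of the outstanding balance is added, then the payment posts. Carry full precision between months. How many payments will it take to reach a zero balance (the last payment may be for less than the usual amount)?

Monthly rate r = 23.6%/12 = 1.96667% = 0.0196667.
Recurrence: B ← B·(1+r) − $115.00.
Month 1: interest $85.94; balance after payment $4,340.94.
Month 2: interest $85.37; balance after payment $4,311.32.
Closed form: n = −ln(1 − rB₀/P)/ln(1+r) = −ln(0.25267)/ln(1.01967) ≈ 70.636, so the balance reaches zero during payment 71.

71 payments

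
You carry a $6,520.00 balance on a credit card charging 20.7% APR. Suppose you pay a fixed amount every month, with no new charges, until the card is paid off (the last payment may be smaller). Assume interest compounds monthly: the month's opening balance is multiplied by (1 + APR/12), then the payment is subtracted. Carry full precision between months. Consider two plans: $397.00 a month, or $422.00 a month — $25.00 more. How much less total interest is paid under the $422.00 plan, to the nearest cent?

Monthly rate r = 20.7%/12 = 1.725% = 0.01725.
At $397.00/mo: n = ⌈−ln(1 − rB₀/P)/ln(1+r)⌉ = 20 payments (last $189.85); total interest = total paid − $6,520.00 = $1,212.85.
At $422.00/mo: 19 payments (last $52.15); total interest $1,128.15.
Interest saved = $1,212.85 − $1,128.15 = $84.70.

$84.70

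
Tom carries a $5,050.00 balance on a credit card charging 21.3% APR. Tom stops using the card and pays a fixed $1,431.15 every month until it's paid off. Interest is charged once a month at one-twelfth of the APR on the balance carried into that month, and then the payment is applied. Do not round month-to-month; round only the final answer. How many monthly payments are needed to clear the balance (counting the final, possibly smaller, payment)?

4 months

Monthly rate r = 21.3%/12 = 1.775% = 0.01775.
Recurrence: B ← B·(1+r) − $1,431.15.
Month 1: interest $89.64; balance after payment $3,708.49.
Month 2: interest $65.83; balance after payment $2,343.16.
Month 3: interest $41.59; balance after payment $953.60.
Month 4: interest $16.93; balance after payment $0.00.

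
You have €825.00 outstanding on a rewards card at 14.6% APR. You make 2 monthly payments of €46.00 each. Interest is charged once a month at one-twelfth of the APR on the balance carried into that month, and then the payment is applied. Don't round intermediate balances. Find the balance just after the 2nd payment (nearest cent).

Monthly rate r = 14.6%/12 = 1.21667% = 0.0121667.
Each month: B ← B·(1+r) − €46.00.
Month 1: interest €10.04; balance after payment €789.04.
Month 2: interest €9.60; balance after payment €752.64.

€752.64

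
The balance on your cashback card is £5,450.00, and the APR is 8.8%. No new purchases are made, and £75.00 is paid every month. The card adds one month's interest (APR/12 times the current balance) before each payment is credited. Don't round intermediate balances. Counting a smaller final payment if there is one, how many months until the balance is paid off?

Monthly rate r = 8.8%/12 = 0.733333% = 0.00733333.
Recurrence: B ← B·(1+r) − £75.00.
Month 1: interest £39.97; balance after payment £5,414.97.
Month 2: interest £39.71; balance after payment £5,379.68.
Closed form: n = −ln(1 − rB₀/P)/ln(1+r) = −ln(0.46711)/ln(1.00733) ≈ 104.179, so the balance reaches zero during payment 105.

105 payments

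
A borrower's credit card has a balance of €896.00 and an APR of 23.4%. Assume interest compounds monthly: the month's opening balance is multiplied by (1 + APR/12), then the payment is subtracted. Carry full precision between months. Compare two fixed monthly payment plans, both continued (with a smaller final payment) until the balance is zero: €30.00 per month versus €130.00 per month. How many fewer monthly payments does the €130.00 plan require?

Monthly rate r = 23.4%/12 = 1.95% = 0.0195.
At €30.00/mo: n = ⌈−ln(1 − rB₀/P)/ln(1+r)⌉ = 46 payments (last €6.54); total interest = total paid − €896.00 = €460.54.
At €130.00/mo: 8 payments (last €61.88); total interest €75.88.
Payments saved = 46 − 8 = 38.

38 fewer payments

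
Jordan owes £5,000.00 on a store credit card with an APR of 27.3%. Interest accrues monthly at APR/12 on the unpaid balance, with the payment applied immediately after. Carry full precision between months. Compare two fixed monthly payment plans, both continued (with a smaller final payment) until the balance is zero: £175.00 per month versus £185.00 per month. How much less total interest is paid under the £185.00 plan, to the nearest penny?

£319.96

Monthly rate r = 27.3%/12 = 2.275% = 0.02275.
At £175.00/mo: n = ⌈−ln(1 − rB₀/P)/ln(1+r)⌉ = 47 payments (last £117.51); total interest = total paid − £5,000.00 = £3,167.51.
At £185.00/mo: 43 payments (last £77.55); total interest £2,847.55.
Interest saved = £3,167.51 − £2,847.55 = £319.96.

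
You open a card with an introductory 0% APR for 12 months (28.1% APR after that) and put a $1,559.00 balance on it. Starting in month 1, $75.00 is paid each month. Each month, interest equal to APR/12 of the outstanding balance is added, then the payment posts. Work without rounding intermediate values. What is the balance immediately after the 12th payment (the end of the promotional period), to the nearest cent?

Promo months 1–12 at r₀ = 0%/12 = 0; months 13+ at r₁ = 28.1%/12 = 0.0234167.
After month 12 (no interest yet): B = $1,559.00 − 12·$75.00 = $659.00.

$659.00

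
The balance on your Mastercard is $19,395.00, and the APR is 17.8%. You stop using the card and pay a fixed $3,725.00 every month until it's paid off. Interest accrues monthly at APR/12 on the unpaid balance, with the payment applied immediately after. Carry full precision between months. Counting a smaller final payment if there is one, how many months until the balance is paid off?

Monthly rate r = 17.8%/12 = 1.48333% = 0.0148333.
Recurrence: B ← B·(1+r) − $3,725.00.
Month 1: interest $287.69; balance after payment $15,957.69.
Month 2: interest $236.71; balance after payment $12,469.40.
Month 3: interest $184.96; balance after payment $8,929.36.
Month 4: interest $132.45; balance after payment $5,336.81.
Month 5: interest $79.16; balance after payment $1,690.98.
Month 6: interest $25.08; balance after payment $0.00.

6 payments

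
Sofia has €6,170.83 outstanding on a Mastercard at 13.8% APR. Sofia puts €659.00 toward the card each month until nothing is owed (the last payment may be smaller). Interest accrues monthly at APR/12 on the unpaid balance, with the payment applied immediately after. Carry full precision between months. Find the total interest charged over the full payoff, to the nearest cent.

Monthly rate r = 13.8%/12 = 1.15% = 0.0115.
Payoff takes n = ⌈−ln(1 − rB₀/P)/ln(1+r)⌉ = ⌈9.964⌉ = 10 payments; the last is €635.64.
Total paid = 9·€659.00 + €635.64 = €6,566.64.
Total interest = total paid − principal = €6,566.64 − €6,170.83 = €395.81.

€395.81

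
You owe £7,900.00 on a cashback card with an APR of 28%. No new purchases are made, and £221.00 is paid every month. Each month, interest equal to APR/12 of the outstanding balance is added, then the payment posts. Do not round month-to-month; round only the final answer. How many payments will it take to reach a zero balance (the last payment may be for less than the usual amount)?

Monthly rate r = 28%/12 = 2.33333% = 0.0233333.
Recurrence: B ← B·(1+r) − £221.00.
Month 1: interest £184.33; balance after payment £7,863.33.
Month 2: interest £183.48; balance after payment £7,825.81.
Closed form: n = −ln(1 − rB₀/P)/ln(1+r) = −ln(0.16591)/ln(1.02333) ≈ 77.879, so the balance reaches zero during payment 78.

78 months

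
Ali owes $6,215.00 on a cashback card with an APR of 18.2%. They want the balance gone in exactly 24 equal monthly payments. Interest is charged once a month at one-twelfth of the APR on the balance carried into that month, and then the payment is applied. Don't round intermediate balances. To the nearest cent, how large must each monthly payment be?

Monthly rate r = 18.2%/12 = 1.51667% = 0.0151667.
Level-payment amortization: P = B₀·r / (1 − (1+r)^(−n)) = 6215.00·0.0151667 / (1 − 1.01517^(−24)).
Denominator 1 − (1+r)^(−24) = 0.303207253.
P = 94.2608 / 0.303207253 ≈ 310.88.

$310.88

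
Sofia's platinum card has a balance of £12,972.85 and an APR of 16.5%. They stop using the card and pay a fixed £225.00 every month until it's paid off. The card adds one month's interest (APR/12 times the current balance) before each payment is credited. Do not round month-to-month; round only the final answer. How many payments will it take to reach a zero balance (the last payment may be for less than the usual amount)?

Monthly rate r = 16.5%/12 = 1.375% = 0.01375.
Recurrence: B ← B·(1+r) − £225.00.
Month 1: interest £178.38; balance after payment £12,926.23.
Month 2: interest £177.74; balance after payment £12,878.96.
Closed form: n = −ln(1 − rB₀/P)/ln(1+r) = −ln(0.20721)/ln(1.01375) ≈ 115.258, so the balance reaches zero during payment 116.

116 months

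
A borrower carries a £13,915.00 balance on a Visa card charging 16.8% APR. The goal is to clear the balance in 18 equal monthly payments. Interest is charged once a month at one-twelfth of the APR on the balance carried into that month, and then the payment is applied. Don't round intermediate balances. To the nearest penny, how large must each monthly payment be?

Monthly rate r = 16.8%/12 = 1.4% = 0.014.
Level-payment amortization: P = B₀·r / (1 − (1+r)^(−n)) = 13915.00·0.014 / (1 − 1.014^(−18)).
Denominator 1 − (1+r)^(−18) = 0.221395678.
P = 194.81 / 0.221395678 ≈ 879.92.

£879.92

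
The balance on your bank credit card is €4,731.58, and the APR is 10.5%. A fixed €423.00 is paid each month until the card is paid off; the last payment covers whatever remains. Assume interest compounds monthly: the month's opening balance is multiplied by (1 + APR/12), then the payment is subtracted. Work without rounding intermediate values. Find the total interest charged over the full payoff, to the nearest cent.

€269.89

Monthly rate r = 10.5%/12 = 0.875% = 0.00875.
Payoff takes n = ⌈−ln(1 − rB₀/P)/ln(1+r)⌉ = ⌈11.823⌉ = 12 payments; the last is €348.47.
Total paid = 11·€423.00 + €348.47 = €5,001.47.
Total interest = total paid − principal = €5,001.47 − €4,731.58 = €269.89.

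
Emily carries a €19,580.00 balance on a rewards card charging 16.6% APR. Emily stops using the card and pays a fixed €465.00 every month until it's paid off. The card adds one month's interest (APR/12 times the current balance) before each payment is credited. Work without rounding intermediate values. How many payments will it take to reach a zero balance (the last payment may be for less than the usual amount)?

64 payments

Monthly rate r = 16.6%/12 = 1.38333% = 0.0138333.
Recurrence: B ← B·(1+r) − €465.00.
Month 1: interest €270.86; balance after payment €19,385.86.
Month 2: interest €268.17; balance after payment €19,189.03.
Closed form: n = −ln(1 − rB₀/P)/ln(1+r) = −ln(0.41751)/ln(1.01383) ≈ 63.576, so the balance reaches zero during payment 64.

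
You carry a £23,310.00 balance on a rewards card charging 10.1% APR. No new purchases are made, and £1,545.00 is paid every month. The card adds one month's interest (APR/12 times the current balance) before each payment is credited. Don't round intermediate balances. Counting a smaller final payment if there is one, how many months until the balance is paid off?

17 months

Monthly rate r = 10.1%/12 = 0.841667% = 0.00841667.
Recurrence: B ← B·(1+r) − £1,545.00.
Month 1: interest £196.19; balance after payment £21,961.19.
Month 2: interest £184.84; balance after payment £20,601.03.
Closed form: n = −ln(1 − rB₀/P)/ln(1+r) = −ln(0.87301)/ln(1.00842) ≈ 16.203, so the balance reaches zero during payment 17.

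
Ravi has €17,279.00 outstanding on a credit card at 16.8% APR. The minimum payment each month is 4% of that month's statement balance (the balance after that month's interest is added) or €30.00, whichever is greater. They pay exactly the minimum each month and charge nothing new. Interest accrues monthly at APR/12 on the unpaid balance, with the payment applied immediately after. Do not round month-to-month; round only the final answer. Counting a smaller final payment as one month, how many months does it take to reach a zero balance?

Monthly rate r = 16.8%/12 = 1.4% = 0.014.
While 4% of the post-interest balance exceeds €30.00, each month B ← (B·(1+r))·(1 − 0.04), i.e. B shrinks by the factor (1+r)·0.96 = 0.97344.
This holds for months 1–118. Entering month 119 the balance is €721.11; 4% of the post-interest balance is now below €30.00, so the flat €30.00 minimum applies from here.
From month 119 a fixed €30.00 at rate r clears €721.11 in 30 more payments. Total: 118 + 30 = 148 months.

148 months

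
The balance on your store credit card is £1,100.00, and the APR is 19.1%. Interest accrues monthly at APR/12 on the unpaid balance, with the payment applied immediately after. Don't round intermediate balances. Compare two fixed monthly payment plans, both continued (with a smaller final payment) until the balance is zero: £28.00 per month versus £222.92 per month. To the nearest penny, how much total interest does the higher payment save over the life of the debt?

£585.62

Monthly rate r = 19.1%/12 = 1.59167% = 0.0159167.
At £28.00/mo: n = ⌈−ln(1 − rB₀/P)/ln(1+r)⌉ = 63 payments (last £4.57); total interest = total paid − £1,100.00 = £640.57.
At £222.92/mo: 6 payments (last £40.35); total interest £54.95.
Interest saved = £640.57 − £54.95 = £585.62.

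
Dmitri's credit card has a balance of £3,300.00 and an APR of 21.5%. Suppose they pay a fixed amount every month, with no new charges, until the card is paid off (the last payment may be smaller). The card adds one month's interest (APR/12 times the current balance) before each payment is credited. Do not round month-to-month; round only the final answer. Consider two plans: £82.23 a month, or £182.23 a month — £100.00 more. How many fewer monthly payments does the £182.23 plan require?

49 fewer payments

Monthly rate r = 21.5%/12 = 1.79167% = 0.0179167.
At £82.23/mo: n = ⌈−ln(1 − rB₀/P)/ln(1+r)⌉ = 72 payments (last £40.23); total interest = total paid − £3,300.00 = £2,578.56.
At £182.23/mo: 23 payments (last £16.08); total interest £725.14.
Payments saved = 72 − 23 = 49.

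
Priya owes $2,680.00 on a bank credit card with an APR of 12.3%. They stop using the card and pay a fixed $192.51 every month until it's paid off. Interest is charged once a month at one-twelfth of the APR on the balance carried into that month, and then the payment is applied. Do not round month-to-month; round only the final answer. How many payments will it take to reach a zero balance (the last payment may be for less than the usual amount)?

16 months

Monthly rate r = 12.3%/12 = 1.025% = 0.01025.
Recurrence: B ← B·(1+r) − $192.51.
Month 1: interest $27.47; balance after payment $2,514.96.
Month 2: interest $25.78; balance after payment $2,348.23.
Closed form: n = −ln(1 − rB₀/P)/ln(1+r) = −ln(0.85731)/ln(1.01025) ≈ 15.097, so the balance reaches zero during payment 16.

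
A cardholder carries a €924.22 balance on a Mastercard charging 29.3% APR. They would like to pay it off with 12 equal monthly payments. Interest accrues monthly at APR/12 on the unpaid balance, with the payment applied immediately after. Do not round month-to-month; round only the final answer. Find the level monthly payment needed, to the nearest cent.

€89.78

Monthly rate r = 29.3%/12 = 2.44167% = 0.0244167.
Level-payment amortization: P = B₀·r / (1 − (1+r)^(−n)) = 924.22·0.0244167 / (1 − 1.02442^(−12)).
Denominator 1 − (1+r)^(−12) = 0.251347338.
P = 22.5664 / 0.251347338 ≈ 89.78.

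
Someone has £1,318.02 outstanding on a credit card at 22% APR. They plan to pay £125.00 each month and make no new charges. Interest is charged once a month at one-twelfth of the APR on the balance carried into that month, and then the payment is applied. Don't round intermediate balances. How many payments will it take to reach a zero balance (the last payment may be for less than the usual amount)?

12 months

Monthly rate r = 22%/12 = 1.83333% = 0.0183333.
Recurrence: B ← B·(1+r) − £125.00.
Month 1: interest £24.16; balance after payment £1,217.18.
Month 2: interest £22.32; balance after payment £1,114.50.
Closed form: n = −ln(1 − rB₀/P)/ln(1+r) = −ln(0.80669)/ln(1.01833) ≈ 11.824, so the balance reaches zero during payment 12.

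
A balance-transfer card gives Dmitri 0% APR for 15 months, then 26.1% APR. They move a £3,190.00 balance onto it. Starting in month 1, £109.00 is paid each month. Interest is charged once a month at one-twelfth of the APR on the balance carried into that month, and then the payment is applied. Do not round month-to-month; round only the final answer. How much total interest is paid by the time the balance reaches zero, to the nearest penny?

Promo months 1–15 at r₀ = 0%/12 = 0; months 16+ at r₁ = 26.1%/12 = 0.02175.
After month 15 (no interest yet): B = £3,190.00 − 15·£109.00 = £1,555.00.
Then at r₁ with £109.00/mo: n₂ = −ln(1 − r₁·B/P)/ln(1+r₁) ≈ 17.26 → 18 more payments.
Total paid = 32·£109.00 + £29.07 = £3,517.07; interest = £3,517.07 − £3,190.00 = £327.07.

£327.07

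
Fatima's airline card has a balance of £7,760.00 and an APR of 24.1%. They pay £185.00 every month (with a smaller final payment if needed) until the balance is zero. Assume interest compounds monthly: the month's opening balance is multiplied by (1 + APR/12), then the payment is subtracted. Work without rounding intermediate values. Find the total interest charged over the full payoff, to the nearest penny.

£9,431.58

Monthly rate r = 24.1%/12 = 2.00833% = 0.0200833.
Payoff takes n = ⌈−ln(1 − rB₀/P)/ln(1+r)⌉ = ⌈92.927⌉ = 93 payments; the last is £171.58.
Total paid = 92·£185.00 + £171.58 = £17,191.58.
Total interest = total paid − principal = £17,191.58 − £7,760.00 = £9,431.58.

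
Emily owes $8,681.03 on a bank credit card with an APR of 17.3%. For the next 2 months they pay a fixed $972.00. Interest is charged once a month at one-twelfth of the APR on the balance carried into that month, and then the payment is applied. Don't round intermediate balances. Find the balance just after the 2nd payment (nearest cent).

Monthly rate r = 17.3%/12 = 1.44167% = 0.0144167.
Each month: B ← B·(1+r) − $972.00.
Month 1: interest $125.15; balance after payment $7,834.18.
Month 2: interest $112.94; balance after payment $6,975.12.

$6,975.12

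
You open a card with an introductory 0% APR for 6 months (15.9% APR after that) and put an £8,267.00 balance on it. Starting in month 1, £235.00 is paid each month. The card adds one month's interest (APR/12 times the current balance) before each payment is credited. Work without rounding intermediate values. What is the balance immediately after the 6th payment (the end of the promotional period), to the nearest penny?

£6,857.00

Promo months 1–6 at r₀ = 0%/12 = 0; months 7+ at r₁ = 15.9%/12 = 0.01325.
After month 6 (no interest yet): B = £8,267.00 − 6·£235.00 = £6,857.00.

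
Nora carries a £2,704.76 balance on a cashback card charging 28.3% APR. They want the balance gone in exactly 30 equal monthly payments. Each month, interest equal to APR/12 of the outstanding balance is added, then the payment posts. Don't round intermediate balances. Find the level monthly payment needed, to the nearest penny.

£126.80

Monthly rate r = 28.3%/12 = 2.35833% = 0.0235833.
Level-payment amortization: P = B₀·r / (1 − (1+r)^(−n)) = 2704.76·0.0235833 / (1 − 1.02358^(−30)).
Denominator 1 − (1+r)^(−30) = 0.503060148.
P = 63.7873 / 0.503060148 ≈ 126.80.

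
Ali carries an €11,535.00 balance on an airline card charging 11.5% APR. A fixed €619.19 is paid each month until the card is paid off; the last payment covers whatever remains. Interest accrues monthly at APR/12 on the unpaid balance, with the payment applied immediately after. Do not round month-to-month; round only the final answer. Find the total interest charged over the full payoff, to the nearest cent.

Monthly rate r = 11.5%/12 = 0.958333% = 0.00958333.
Payoff takes n = ⌈−ln(1 − rB₀/P)/ln(1+r)⌉ = ⌈20.619⌉ = 21 payments; the last is €384.07.
Total paid = 20·€619.19 + €384.07 = €12,767.87.
Total interest = total paid − principal = €12,767.87 − €11,535.00 = €1,232.87.

€1,232.87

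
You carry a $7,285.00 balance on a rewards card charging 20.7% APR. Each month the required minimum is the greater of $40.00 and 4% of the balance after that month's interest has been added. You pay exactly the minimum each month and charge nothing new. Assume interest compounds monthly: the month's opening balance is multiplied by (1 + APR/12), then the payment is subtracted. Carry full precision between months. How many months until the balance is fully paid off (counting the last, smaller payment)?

Monthly rate r = 20.7%/12 = 1.725% = 0.01725.
While 4% of the post-interest balance exceeds $40.00, each month B ← (B·(1+r))·(1 − 0.04), i.e. B shrinks by the factor (1+r)·0.96 = 0.97656.
This holds for months 1–85. Entering month 86 the balance is $970.15; 4% of the post-interest balance is now below $40.00, so the flat $40.00 minimum applies from here.
From month 86 a fixed $40.00 at rate r clears $970.15 in 32 more payments. Total: 85 + 32 = 117 months.

117 months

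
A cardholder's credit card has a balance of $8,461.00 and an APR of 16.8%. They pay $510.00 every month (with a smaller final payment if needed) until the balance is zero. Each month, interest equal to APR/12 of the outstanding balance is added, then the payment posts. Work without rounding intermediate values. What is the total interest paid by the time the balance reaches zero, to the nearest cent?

Monthly rate r = 16.8%/12 = 1.4% = 0.014.
Payoff takes n = ⌈−ln(1 − rB₀/P)/ln(1+r)⌉ = ⌈19.011⌉ = 20 payments; the last is $5.63.
Total paid = 19·$510.00 + $5.63 = $9,695.63.
Total interest = total paid − principal = $9,695.63 − $8,461.00 = $1,234.63.

$1,234.63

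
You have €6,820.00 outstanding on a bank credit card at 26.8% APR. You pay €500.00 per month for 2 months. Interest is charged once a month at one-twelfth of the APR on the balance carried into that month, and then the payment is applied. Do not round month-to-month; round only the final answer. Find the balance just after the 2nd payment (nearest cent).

Monthly rate r = 26.8%/12 = 2.23333% = 0.0223333.
Each month: B ← B·(1+r) − €500.00.
Month 1: interest €152.31; balance after payment €6,472.31.
Month 2: interest €144.55; balance after payment €6,116.86.

€6,116.86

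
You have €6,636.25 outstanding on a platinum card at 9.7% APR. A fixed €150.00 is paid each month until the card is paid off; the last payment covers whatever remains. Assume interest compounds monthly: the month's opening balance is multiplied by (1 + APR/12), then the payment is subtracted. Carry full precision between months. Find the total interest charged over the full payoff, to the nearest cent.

€1,609.66

Monthly rate r = 9.7%/12 = 0.808333% = 0.00808333.
Payoff takes n = ⌈−ln(1 − rB₀/P)/ln(1+r)⌉ = ⌈54.973⌉ = 55 payments; the last is €145.91.
Total paid = 54·€150.00 + €145.91 = €8,245.91.
Total interest = total paid − principal = €8,245.91 − €6,636.25 = €1,609.66.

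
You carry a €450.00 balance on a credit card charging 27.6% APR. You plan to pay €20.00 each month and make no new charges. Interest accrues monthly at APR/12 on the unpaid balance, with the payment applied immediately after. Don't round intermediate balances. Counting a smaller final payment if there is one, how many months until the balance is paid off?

33 payments

Monthly rate r = 27.6%/12 = 2.3% = 0.023.
Recurrence: B ← B·(1+r) − €20.00.
Month 1: interest €10.35; balance after payment €440.35.
Month 2: interest €10.13; balance after payment €430.48.
Closed form: n = −ln(1 − rB₀/P)/ln(1+r) = −ln(0.4825)/ln(1.023) ≈ 32.049, so the balance reaches zero during payment 33.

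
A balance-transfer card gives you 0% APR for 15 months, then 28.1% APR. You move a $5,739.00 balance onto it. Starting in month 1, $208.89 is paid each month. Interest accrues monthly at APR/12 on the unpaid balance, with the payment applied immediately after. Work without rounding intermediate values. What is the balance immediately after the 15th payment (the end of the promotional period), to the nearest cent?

$2,605.65

Promo months 1–15 at r₀ = 0%/12 = 0; months 16+ at r₁ = 28.1%/12 = 0.0234167.
After month 15 (no interest yet): B = $5,739.00 − 15·$208.89 = $2,605.65.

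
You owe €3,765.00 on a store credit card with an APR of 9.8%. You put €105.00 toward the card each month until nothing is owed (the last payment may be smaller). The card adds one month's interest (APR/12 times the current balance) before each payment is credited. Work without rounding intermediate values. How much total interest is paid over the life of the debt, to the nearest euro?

€708

Monthly rate r = 9.8%/12 = 0.816667% = 0.00816667.
Payoff takes n = ⌈−ln(1 − rB₀/P)/ln(1+r)⌉ = ⌈42.600⌉ = 43 payments; the last is €63.13.
Total paid = 42·€105.00 + €63.13 = €4,473.13.
Total interest = total paid − principal = €4,473.13 − €3,765.00 = €708.13.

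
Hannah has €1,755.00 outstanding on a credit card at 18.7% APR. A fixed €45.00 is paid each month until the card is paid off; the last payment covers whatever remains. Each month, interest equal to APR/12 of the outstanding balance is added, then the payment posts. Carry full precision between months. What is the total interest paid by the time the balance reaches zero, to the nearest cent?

€968.56

Monthly rate r = 18.7%/12 = 1.55833% = 0.0155833.
Payoff takes n = ⌈−ln(1 − rB₀/P)/ln(1+r)⌉ = ⌈60.522⌉ = 61 payments; the last is €23.56.
Total paid = 60·€45.00 + €23.56 = €2,723.56.
Total interest = total paid − principal = €2,723.56 − €1,755.00 = €968.56.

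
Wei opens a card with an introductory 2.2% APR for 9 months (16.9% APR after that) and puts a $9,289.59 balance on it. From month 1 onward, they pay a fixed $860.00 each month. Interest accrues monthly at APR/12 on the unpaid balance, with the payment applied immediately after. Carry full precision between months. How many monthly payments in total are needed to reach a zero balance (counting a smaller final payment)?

Promo months 1–9 at r₀ = 2.2%/12 = 0.00183333; months 10+ at r₁ = 16.9%/12 = 0.0140833.
After month 9: iterate B ← B·(1+r₀) − $860.00 for 9 months → $1,646.99.
Then at r₁ with $860.00/mo: n₂ = −ln(1 − r₁·B/P)/ln(1+r₁) ≈ 1.96 → 2 more payments.

11 payments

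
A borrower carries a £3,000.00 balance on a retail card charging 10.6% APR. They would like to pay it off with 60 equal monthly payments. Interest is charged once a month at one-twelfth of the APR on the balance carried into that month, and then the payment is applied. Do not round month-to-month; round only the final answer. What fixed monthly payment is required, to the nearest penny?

£64.63

Monthly rate r = 10.6%/12 = 0.883333% = 0.00883333.
Level-payment amortization: P = B₀·r / (1 − (1+r)^(−n)) = 3000.00·0.00883333 / (1 − 1.00883^(−60)).
Denominator 1 − (1+r)^(−60) = 0.41002367.
P = 26.5 / 0.41002367 ≈ 64.63.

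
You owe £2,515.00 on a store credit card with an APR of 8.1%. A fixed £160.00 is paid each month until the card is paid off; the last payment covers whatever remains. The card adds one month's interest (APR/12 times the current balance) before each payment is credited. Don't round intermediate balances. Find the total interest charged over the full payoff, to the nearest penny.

Monthly rate r = 8.1%/12 = 0.675% = 0.00675.
Payoff takes n = ⌈−ln(1 − rB₀/P)/ln(1+r)⌉ = ⌈16.673⌉ = 17 payments; the last is £107.76.
Total paid = 16·£160.00 + £107.76 = £2,667.76.
Total interest = total paid − principal = £2,667.76 − £2,515.00 = £152.76.

£152.76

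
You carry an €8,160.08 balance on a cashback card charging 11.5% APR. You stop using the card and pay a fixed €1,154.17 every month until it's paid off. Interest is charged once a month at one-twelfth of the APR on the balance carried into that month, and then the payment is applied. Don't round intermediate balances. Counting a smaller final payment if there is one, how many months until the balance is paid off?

Monthly rate r = 11.5%/12 = 0.958333% = 0.00958333.
Recurrence: B ← B·(1+r) − €1,154.17.
Month 1: interest €78.20; balance after payment €7,084.11.
Month 2: interest €67.89; balance after payment €5,997.83.
Closed form: n = −ln(1 − rB₀/P)/ln(1+r) = −ln(0.93225)/ln(1.00958) ≈ 7.356, so the balance reaches zero during payment 8.

8 months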